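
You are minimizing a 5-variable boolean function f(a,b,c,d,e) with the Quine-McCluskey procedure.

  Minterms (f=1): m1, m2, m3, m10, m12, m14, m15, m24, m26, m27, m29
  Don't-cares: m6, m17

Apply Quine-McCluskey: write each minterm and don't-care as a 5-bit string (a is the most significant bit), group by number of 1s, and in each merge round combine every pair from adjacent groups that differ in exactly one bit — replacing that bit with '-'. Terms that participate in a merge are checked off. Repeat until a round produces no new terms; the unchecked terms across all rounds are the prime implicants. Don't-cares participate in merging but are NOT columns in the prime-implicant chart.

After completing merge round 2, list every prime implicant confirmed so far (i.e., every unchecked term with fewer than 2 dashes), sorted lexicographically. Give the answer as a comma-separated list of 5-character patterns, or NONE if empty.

[col 0] 00001*, 00010*, 00011*, 00110*, 01010*, 01100*, 01110*, 01111*, 10001*, 11000*, 11010*, 11011*, 11101
[col 1] -0001, -1010, 0-010*, 0-110*, 00-10*, 000-1, 0001-, 01-10*, 011-0, 0111-, 110-0, 1101-
[col 2] 0--10
Prime implicants: -0001, -1010, 0--10, 000-1, 0001-, 011-0, 0111-, 110-0, 1101-, 11101

-0001, -1010, 000-1, 0001-, 011-0, 0111-, 110-0, 1101-, 11101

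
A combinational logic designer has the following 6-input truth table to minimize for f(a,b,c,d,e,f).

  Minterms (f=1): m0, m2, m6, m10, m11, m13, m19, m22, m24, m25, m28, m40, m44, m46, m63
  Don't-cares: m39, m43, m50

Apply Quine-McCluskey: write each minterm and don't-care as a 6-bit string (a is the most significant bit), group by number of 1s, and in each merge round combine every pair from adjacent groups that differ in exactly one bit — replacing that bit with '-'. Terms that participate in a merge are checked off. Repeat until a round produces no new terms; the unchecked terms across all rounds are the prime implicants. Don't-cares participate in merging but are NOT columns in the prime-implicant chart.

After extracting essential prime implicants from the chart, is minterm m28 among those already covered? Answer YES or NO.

size-2^0 implicants → 000000(✓)  000010(✓)  000110(✓)  001010(✓)  001011(✓)  001101  010011  010110(✓)  011000(✓)  011001(✓)  011100(✓)  100111  101000(✓)  101011(✓)  101100(✓)  101110(✓)  110010  111111
size-2^1 implicants → -01011  0-0110  00-010  000-10  0000-0  00101-  011-00  01100-  101-00  1011-0
Unchecked terms (primes): -01011, 0-0110, 00-010, 000-10, 0000-0, 00101-, 001101, 010011, 011-00, 01100-, 100111, 101-00, 1011-0, 110010, 111111
Minterm coverage:
  m0 ⊆ 0000-0 [E]
  m2 ⊆ 00-010,000-10,0000-0
  m6 ⊆ 0-0110,000-10
  m10 ⊆ 00-010,00101-
  m11 ⊆ -01011,00101-
  m13 ⊆ 001101 [E]
  m19 ⊆ 010011 [E]
  m22 ⊆ 0-0110 [E]
  m24 ⊆ 011-00,01100-
  m25 ⊆ 01100- [E]
  m28 ⊆ 011-00 [E]
  m40 ⊆ 101-00 [E]
  m44 ⊆ 101-00,1011-0
  m46 ⊆ 1011-0 [E]
  m63 ⊆ 111111 [E]
E = {0-0110, 0000-0, 001101, 010011, 011-00, 01100-, 101-00, 1011-0, 111111}

YES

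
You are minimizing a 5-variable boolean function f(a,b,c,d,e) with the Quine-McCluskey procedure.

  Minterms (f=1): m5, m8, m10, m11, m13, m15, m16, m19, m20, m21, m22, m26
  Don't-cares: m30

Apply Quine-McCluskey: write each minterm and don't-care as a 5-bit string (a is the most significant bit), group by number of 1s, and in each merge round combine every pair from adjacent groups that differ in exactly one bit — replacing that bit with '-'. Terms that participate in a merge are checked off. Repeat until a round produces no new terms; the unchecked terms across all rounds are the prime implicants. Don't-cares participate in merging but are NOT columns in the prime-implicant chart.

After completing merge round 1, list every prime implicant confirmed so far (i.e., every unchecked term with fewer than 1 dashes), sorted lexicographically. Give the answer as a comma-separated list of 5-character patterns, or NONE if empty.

10011

[col 0] 00101*, 01000*, 01010*, 01011*, 01101*, 01111*, 10000*, 10011, 10100*, 10101*, 10110*, 11010*, 11110*
[col 1] -0101, -1010, 0-101, 01-11, 010-0, 0101-, 011-1, 1-110, 10-00, 101-0, 1010-, 11-10
Prime implicants: -0101, -1010, 0-101, 01-11, 010-0, 0101-, 011-1, 1-110, 10-00, 10011, 101-0, 1010-, 11-10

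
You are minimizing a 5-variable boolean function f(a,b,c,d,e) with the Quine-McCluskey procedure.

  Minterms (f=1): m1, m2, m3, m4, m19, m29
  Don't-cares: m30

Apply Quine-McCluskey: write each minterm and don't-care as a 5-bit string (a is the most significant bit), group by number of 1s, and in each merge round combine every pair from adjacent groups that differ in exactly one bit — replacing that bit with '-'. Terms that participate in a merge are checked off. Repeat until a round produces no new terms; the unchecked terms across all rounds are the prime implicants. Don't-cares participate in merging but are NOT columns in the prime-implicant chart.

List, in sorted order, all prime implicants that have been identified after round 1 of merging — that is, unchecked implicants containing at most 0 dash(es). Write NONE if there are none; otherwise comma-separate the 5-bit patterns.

Round 0: 00001✓ 00010✓ 00011✓ 00100 10011✓ 11101 11110
Round 1: -0011 000-1 0001-
PIs = {-0011, 000-1, 0001-, 00100, 11101, 11110}

00100, 11101, 11110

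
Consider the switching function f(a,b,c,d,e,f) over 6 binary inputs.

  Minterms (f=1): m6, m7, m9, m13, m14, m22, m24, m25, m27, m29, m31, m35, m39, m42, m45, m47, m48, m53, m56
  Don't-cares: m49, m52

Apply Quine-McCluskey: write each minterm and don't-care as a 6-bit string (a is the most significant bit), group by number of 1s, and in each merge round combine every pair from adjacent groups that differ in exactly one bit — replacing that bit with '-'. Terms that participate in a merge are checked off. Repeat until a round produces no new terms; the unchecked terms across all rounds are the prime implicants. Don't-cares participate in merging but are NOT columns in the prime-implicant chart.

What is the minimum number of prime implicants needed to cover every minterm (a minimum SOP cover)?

[col 0] 000110*, 000111*, 001001*, 001101*, 001110*, 010110*, 011000*, 011001*, 011011*, 011101*, 011111*, 100011*, 100111*, 101010, 101101*, 101111*, 110000*, 110001*, 110100*, 110101*, 111000*
[col 1] -00111, -01101, -11000, 0-0110, 0-1001*, 0-1101*, 00-110, 00011-, 001-01*, 011-01*, 011-11*, 0110-1*, 01100-, 0111-1*, 10-111, 100-11, 1011-1, 11-000, 110-00*, 110-01*, 11000-*, 11010-*
[col 2] 0-1-01, 011--1, 110-0-
Prime implicants: -00111, -01101, -11000, 0-0110, 0-1-01, 00-110, 00011-, 011--1, 01100-, 10-111, 100-11, 101010, 1011-1, 11-000, 110-0-
PI chart (minterm → PIs covering it):
  6 | 0-0110,00-110,00011-
  7 | -00111,00011-
  9 | 0-1-01  (sole → essential)
  13 | -01101,0-1-01
  14 | 00-110  (sole → essential)
  22 | 0-0110  (sole → essential)
  24 | -11000,01100-
  25 | 0-1-01,011--1,01100-
  27 | 011--1  (sole → essential)
  29 | 0-1-01,011--1
  31 | 011--1  (sole → essential)
  35 | 100-11  (sole → essential)
  39 | -00111,10-111,100-11
  42 | 101010  (sole → essential)
  45 | -01101,1011-1
  47 | 10-111,1011-1
  48 | 11-000,110-0-
  53 | 110-0-  (sole → essential)
  56 | -11000,11-000
Essential prime implicants: 0-0110, 0-1-01, 00-110, 011--1, 100-11, 101010, 110-0-
Petrick residual → -00111, -11000, 1011-1
Minimum SOP uses 10 PIs: b'c'def + bcd'e'f' + a'c'def' + a'ce'f + a'b'def' + a'bcf + ab'c'ef + ab'cd'ef' + ab'cdf + abc'e'

10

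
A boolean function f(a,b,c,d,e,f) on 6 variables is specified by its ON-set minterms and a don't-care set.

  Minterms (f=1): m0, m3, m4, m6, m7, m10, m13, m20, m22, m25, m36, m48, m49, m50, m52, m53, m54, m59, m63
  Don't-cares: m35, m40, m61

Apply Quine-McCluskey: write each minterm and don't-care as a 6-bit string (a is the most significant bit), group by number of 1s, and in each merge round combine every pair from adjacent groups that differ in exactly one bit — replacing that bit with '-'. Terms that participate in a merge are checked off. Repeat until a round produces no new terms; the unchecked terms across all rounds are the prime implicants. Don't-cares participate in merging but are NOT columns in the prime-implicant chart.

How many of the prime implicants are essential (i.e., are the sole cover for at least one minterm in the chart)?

8

size-2^0 implicants → 000000(✓)  000011(✓)  000100(✓)  000110(✓)  000111(✓)  001010  001101  010100(✓)  010110(✓)  011001  100011(✓)  100100(✓)  101000  110000(✓)  110001(✓)  110010(✓)  110100(✓)  110101(✓)  110110(✓)  111011(✓)  111101(✓)  111111(✓)
size-2^1 implicants → -00011  -00100(✓)  -10100(✓)  -10110(✓)  0-0100(✓)  0-0110(✓)  000-00  000-11  0001-0(✓)  00011-  0101-0(✓)  1-0100(✓)  11-101  110-00(✓)  110-01(✓)  110-10(✓)  1100-0(✓)  11000-(✓)  1101-0(✓)  11010-(✓)  111-11  1111-1
size-2^2 implicants → --0100  -101-0  0-01-0  110--0  110-0-
Unchecked terms (primes): --0100, -00011, -101-0, 0-01-0, 000-00, 000-11, 00011-, 001010, 001101, 011001, 101000, 11-101, 110--0, 110-0-, 111-11, 1111-1
Minterm coverage:
  m0 ⊆ 000-00 [E]
  m3 ⊆ -00011,000-11
  m4 ⊆ --0100,0-01-0,000-00
  m6 ⊆ 0-01-0,00011-
  m7 ⊆ 000-11,00011-
  m10 ⊆ 001010 [E]
  m13 ⊆ 001101 [E]
  m20 ⊆ --0100,-101-0,0-01-0
  m22 ⊆ -101-0,0-01-0
  m25 ⊆ 011001 [E]
  m36 ⊆ --0100 [E]
  m48 ⊆ 110--0,110-0-
  m49 ⊆ 110-0- [E]
  m50 ⊆ 110--0 [E]
  m52 ⊆ --0100,-101-0,110--0,110-0-
  m53 ⊆ 11-101,110-0-
  m54 ⊆ -101-0,110--0
  m59 ⊆ 111-11 [E]
  m63 ⊆ 111-11,1111-1
E = {--0100, 000-00, 001010, 001101, 011001, 110--0, 110-0-, 111-11}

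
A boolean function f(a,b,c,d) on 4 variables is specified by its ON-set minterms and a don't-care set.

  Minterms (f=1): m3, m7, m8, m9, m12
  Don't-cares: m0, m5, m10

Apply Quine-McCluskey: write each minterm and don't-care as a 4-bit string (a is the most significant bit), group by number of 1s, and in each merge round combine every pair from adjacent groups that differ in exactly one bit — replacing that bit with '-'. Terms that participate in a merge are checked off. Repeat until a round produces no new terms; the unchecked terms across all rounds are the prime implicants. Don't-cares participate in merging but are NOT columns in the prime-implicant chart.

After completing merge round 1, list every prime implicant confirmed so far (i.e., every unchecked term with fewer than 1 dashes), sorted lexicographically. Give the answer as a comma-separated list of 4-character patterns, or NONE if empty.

NONE

Round 0: 0000✓ 0011✓ 0101✓ 0111✓ 1000✓ 1001✓ 1010✓ 1100✓
Round 1: -000 0-11 01-1 1-00 10-0 100-
PIs = {-000, 0-11, 01-1, 1-00, 10-0, 100-}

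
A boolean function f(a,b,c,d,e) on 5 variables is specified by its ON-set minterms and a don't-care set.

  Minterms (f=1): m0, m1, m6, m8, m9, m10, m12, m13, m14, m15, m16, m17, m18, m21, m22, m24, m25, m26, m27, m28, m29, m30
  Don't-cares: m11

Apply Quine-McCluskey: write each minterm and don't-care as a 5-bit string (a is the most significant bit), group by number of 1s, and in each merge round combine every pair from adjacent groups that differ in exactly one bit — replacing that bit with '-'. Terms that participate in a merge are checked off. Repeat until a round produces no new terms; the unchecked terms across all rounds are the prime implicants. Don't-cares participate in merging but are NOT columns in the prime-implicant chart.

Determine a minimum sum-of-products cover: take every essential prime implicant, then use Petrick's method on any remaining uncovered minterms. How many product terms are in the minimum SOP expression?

7

size-2^0 implicants → 00000(✓)  00001(✓)  00110(✓)  01000(✓)  01001(✓)  01010(✓)  01011(✓)  01100(✓)  01101(✓)  01110(✓)  01111(✓)  10000(✓)  10001(✓)  10010(✓)  10101(✓)  10110(✓)  11000(✓)  11001(✓)  11010(✓)  11011(✓)  11100(✓)  11101(✓)  11110(✓)
size-2^1 implicants → -0000(✓)  -0001(✓)  -0110(✓)  -1000(✓)  -1001(✓)  -1010(✓)  -1011(✓)  -1100(✓)  -1101(✓)  -1110(✓)  0-000(✓)  0-001(✓)  0-110(✓)  0000-(✓)  01-00(✓)  01-01(✓)  01-10(✓)  01-11(✓)  010-0(✓)  010-1(✓)  0100-(✓)  0101-(✓)  011-0(✓)  011-1(✓)  0110-(✓)  0111-(✓)  1-000(✓)  1-001(✓)  1-010(✓)  1-101(✓)  1-110(✓)  10-01(✓)  10-10(✓)  100-0(✓)  1000-(✓)  11-00(✓)  11-01(✓)  11-10(✓)  110-0(✓)  110-1(✓)  1100-(✓)  1101-(✓)  111-0(✓)  1110-(✓)
size-2^2 implicants → --000(✓)  --001(✓)  --110  -000-(✓)  -1-00(✓)  -1-01(✓)  -1-10(✓)  -10-0(✓)  -10-1(✓)  -100-(✓)  -101-(✓)  -11-0(✓)  -110-(✓)  0-00-(✓)  01--0(✓)  01--1(✓)  01-0-(✓)  01-1-(✓)  010--(✓)  011--(✓)  1--01  1--10  1-0-0  1-00-(✓)  11--0(✓)  11-0-(✓)  110--(✓)
size-2^3 implicants → --00-  -1--0  -1-0-  -10--  01---
Unchecked terms (primes): --00-, --110, -1--0, -1-0-, -10--, 01---, 1--01, 1--10, 1-0-0
Minterm coverage:
  m0 ⊆ --00- [E]
  m1 ⊆ --00- [E]
  m6 ⊆ --110 [E]
  m8 ⊆ --00-,-1--0,-1-0-,-10--,01---
  m9 ⊆ --00-,-1-0-,-10--,01---
  m10 ⊆ -1--0,-10--,01---
  m12 ⊆ -1--0,-1-0-,01---
  m13 ⊆ -1-0-,01---
  m14 ⊆ --110,-1--0,01---
  m15 ⊆ 01--- [E]
  m16 ⊆ --00-,1-0-0
  m17 ⊆ --00-,1--01
  m18 ⊆ 1--10,1-0-0
  m21 ⊆ 1--01 [E]
  m22 ⊆ --110,1--10
  m24 ⊆ --00-,-1--0,-1-0-,-10--,1-0-0
  m25 ⊆ --00-,-1-0-,-10--,1--01
  m26 ⊆ -1--0,-10--,1--10,1-0-0
  m27 ⊆ -10-- [E]
  m28 ⊆ -1--0,-1-0-
  m29 ⊆ -1-0-,1--01
  m30 ⊆ --110,-1--0,1--10
E = {--00-, --110, -10--, 01---, 1--01}
Petrick residual → -1--0, 1--10
Cover = c'd' + cde' + be' + bc' + a'b + ad'e + ade'  |cover|=7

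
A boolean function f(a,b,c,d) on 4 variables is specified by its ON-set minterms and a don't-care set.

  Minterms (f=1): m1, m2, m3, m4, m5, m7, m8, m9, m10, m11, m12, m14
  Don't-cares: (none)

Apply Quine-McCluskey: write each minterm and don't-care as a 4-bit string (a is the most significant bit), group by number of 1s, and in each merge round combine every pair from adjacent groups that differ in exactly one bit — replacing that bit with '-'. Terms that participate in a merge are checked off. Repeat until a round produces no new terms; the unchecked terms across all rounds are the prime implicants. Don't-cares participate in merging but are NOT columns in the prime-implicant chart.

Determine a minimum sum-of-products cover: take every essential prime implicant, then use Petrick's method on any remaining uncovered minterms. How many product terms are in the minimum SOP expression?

Round 0: 0001✓ 0010✓ 0011✓ 0100✓ 0101✓ 0111✓ 1000✓ 1001✓ 1010✓ 1011✓ 1100✓ 1110✓
Round 1: -001✓ -010✓ -011✓ -100 0-01✓ 0-11✓ 00-1✓ 001-✓ 01-1✓ 010- 1-00✓ 1-10✓ 10-0✓ 10-1✓ 100-✓ 101-✓ 11-0✓
Round 2: -0-1 -01- 0--1 1--0 10--
PIs = {-0-1, -01-, -100, 0--1, 010-, 1--0, 10--}
Coverage chart:
  m1: -0-1,0--1
  m2: -01- ←essential
  m3: -0-1,-01-,0--1
  m4: -100,010-
  m5: 0--1,010-
  m7: 0--1 ←essential
  m8: 1--0,10--
  m9: -0-1,10--
  m10: -01-,1--0,10--
  m11: -0-1,-01-,10--
  m12: -100,1--0
  m14: 1--0 ←essential
Essential: -01-, 0--1, 1--0
Petrick residual → -0-1, -100
Min cover (5 terms): b'd + b'c + bc'd' + a'd + ad'

5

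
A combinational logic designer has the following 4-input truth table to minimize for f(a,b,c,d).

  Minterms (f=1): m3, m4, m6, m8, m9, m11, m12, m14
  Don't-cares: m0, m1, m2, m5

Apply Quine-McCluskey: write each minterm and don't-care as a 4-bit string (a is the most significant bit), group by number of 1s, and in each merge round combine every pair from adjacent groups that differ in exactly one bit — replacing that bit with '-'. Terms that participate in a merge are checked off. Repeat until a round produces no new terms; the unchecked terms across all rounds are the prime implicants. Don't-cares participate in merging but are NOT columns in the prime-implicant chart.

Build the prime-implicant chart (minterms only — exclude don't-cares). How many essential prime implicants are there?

size-2^0 implicants → 0000(✓)  0001(✓)  0010(✓)  0011(✓)  0100(✓)  0101(✓)  0110(✓)  1000(✓)  1001(✓)  1011(✓)  1100(✓)  1110(✓)
size-2^1 implicants → -000(✓)  -001(✓)  -011(✓)  -100(✓)  -110(✓)  0-00(✓)  0-01(✓)  0-10(✓)  00-0(✓)  00-1(✓)  000-(✓)  001-(✓)  01-0(✓)  010-(✓)  1-00(✓)  10-1(✓)  100-(✓)  11-0(✓)
size-2^2 implicants → --00  -0-1  -00-  -1-0  0--0  0-0-  00--
Unchecked terms (primes): --00, -0-1, -00-, -1-0, 0--0, 0-0-, 00--
Minterm coverage:
  m3 ⊆ -0-1,00--
  m4 ⊆ --00,-1-0,0--0,0-0-
  m6 ⊆ -1-0,0--0
  m8 ⊆ --00,-00-
  m9 ⊆ -0-1,-00-
  m11 ⊆ -0-1 [E]
  m12 ⊆ --00,-1-0
  m14 ⊆ -1-0 [E]
E = {-0-1, -1-0}

2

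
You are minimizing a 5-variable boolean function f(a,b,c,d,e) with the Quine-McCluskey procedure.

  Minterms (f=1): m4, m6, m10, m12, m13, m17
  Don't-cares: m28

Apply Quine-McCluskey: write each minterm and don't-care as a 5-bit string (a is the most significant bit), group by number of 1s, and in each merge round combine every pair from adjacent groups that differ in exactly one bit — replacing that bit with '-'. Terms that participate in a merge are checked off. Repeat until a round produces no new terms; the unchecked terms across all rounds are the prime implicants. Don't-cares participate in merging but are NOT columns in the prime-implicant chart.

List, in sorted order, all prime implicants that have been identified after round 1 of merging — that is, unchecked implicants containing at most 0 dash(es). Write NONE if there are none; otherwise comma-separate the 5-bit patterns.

Round 0: 00100✓ 00110✓ 01010 01100✓ 01101✓ 10001 11100✓
Round 1: -1100 0-100 001-0 0110-
PIs = {-1100, 0-100, 001-0, 01010, 0110-, 10001}

01010, 10001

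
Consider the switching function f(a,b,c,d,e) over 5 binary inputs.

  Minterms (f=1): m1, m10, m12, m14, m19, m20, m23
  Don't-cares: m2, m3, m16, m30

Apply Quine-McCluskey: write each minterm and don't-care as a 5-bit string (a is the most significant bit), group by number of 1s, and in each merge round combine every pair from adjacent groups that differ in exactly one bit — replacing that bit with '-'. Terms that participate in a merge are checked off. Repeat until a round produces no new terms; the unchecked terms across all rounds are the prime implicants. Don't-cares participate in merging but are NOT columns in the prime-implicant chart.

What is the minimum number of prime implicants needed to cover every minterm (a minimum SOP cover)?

Round 0: 00001✓ 00010✓ 00011✓ 01010✓ 01100✓ 01110✓ 10000✓ 10011✓ 10100✓ 10111✓ 11110✓
Round 1: -0011 -1110 0-010 000-1 0001- 01-10 011-0 10-00 10-11
PIs = {-0011, -1110, 0-010, 000-1, 0001-, 01-10, 011-0, 10-00, 10-11}
Coverage chart:
  m1: 000-1 ←essential
  m10: 0-010,01-10
  m12: 011-0 ←essential
  m14: -1110,01-10,011-0
  m19: -0011,10-11
  m20: 10-00 ←essential
  m23: 10-11 ←essential
Essential: 000-1, 011-0, 10-00, 10-11
Petrick residual → 0-010
Min cover (5 terms): a'c'de' + a'b'c'e + a'bce' + ab'd'e' + ab'de

5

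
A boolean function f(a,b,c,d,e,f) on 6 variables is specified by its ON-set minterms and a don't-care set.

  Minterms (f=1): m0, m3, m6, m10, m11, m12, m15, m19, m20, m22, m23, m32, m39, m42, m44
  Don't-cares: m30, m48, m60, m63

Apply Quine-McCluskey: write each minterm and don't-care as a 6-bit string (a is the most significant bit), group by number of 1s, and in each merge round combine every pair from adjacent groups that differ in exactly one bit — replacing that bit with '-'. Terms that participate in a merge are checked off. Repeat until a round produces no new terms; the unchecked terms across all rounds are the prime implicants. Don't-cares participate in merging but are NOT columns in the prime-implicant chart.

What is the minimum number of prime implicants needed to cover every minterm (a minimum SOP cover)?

Round 0: 000000✓ 000011✓ 000110✓ 001010✓ 001011✓ 001100✓ 001111✓ 010011✓ 010100✓ 010110✓ 010111✓ 011110✓ 100000✓ 100111 101010✓ 101100✓ 110000✓ 111100✓ 111111
Round 1: -00000 -01010 -01100 0-0011 0-0110 00-011 001-11 00101- 01-110 010-11 0101-0 01011- 1-0000 1-1100
PIs = {-00000, -01010, -01100, 0-0011, 0-0110, 00-011, 001-11, 00101-, 01-110, 010-11, 0101-0, 01011-, 1-0000, 1-1100, 100111, 111111}
Coverage chart:
  m0: -00000 ←essential
  m3: 0-0011,00-011
  m6: 0-0110 ←essential
  m10: -01010,00101-
  m11: 00-011,001-11,00101-
  m12: -01100 ←essential
  m15: 001-11 ←essential
  m19: 0-0011,010-11
  m20: 0101-0 ←essential
  m22: 0-0110,01-110,0101-0,01011-
  m23: 010-11,01011-
  m32: -00000,1-0000
  m39: 100111 ←essential
  m42: -01010 ←essential
  m44: -01100,1-1100
Essential: -00000, -01010, -01100, 0-0110, 001-11, 0101-0, 100111
Petrick residual → 0-0011, 010-11
Min cover (9 terms): b'c'd'e'f' + b'cd'ef' + b'cde'f' + a'c'd'ef + a'c'def' + a'b'cef + a'bc'ef + a'bc'df' + ab'c'def

9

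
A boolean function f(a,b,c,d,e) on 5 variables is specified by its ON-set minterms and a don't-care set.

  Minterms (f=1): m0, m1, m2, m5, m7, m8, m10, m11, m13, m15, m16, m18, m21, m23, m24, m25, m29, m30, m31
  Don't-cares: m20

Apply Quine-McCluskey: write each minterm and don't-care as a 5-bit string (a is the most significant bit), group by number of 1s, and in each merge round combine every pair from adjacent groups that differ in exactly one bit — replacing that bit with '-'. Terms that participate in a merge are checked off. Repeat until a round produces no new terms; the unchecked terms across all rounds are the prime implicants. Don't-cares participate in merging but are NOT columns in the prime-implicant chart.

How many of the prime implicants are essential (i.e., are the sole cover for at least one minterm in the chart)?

3

Round 0: 00000✓ 00001✓ 00010✓ 00101✓ 00111✓ 01000✓ 01010✓ 01011✓ 01101✓ 01111✓ 10000✓ 10010✓ 10100✓ 10101✓ 10111✓ 11000✓ 11001✓ 11101✓ 11110✓ 11111✓
Round 1: -0000✓ -0010✓ -0101✓ -0111✓ -1000✓ -1101✓ -1111✓ 0-000✓ 0-010✓ 0-101✓ 0-111✓ 00-01 000-0✓ 0000- 001-1✓ 01-11 010-0✓ 0101- 011-1✓ 1-000✓ 1-101✓ 1-111✓ 10-00 100-0✓ 101-1✓ 1010- 11-01 1100- 111-1✓ 1111-
Round 2: --000 --101✓ --111✓ -00-0 -01-1✓ -11-1✓ 0-0-0 0-1-1✓ 1-1-1✓
Round 3: --1-1
PIs = {--000, --1-1, -00-0, 0-0-0, 00-01, 0000-, 01-11, 0101-, 10-00, 1010-, 11-01, 1100-, 1111-}
Coverage chart:
  m0: --000,-00-0,0-0-0,0000-
  m1: 00-01,0000-
  m2: -00-0,0-0-0
  m5: --1-1,00-01
  m7: --1-1 ←essential
  m8: --000,0-0-0
  m10: 0-0-0,0101-
  m11: 01-11,0101-
  m13: --1-1 ←essential
  m15: --1-1,01-11
  m16: --000,-00-0,10-00
  m18: -00-0 ←essential
  m21: --1-1,1010-
  m23: --1-1 ←essential
  m24: --000,1100-
  m25: 11-01,1100-
  m29: --1-1,11-01
  m30: 1111- ←essential
  m31: --1-1,1111-
Essential: --1-1, -00-0, 1111-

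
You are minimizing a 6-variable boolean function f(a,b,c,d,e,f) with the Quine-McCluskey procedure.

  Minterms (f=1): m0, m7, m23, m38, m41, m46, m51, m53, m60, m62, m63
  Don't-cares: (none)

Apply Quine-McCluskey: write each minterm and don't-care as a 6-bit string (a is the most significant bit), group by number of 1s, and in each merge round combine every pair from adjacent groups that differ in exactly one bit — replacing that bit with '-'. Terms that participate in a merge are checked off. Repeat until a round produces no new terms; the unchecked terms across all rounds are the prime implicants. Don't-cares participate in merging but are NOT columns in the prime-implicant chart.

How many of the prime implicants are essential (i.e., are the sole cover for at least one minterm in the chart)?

size-2^0 implicants → 000000  000111(✓)  010111(✓)  100110(✓)  101001  101110(✓)  110011  110101  111100(✓)  111110(✓)  111111(✓)
size-2^1 implicants → 0-0111  1-1110  10-110  1111-0  11111-
Unchecked terms (primes): 0-0111, 000000, 1-1110, 10-110, 101001, 110011, 110101, 1111-0, 11111-
Minterm coverage:
  m0 ⊆ 000000 [E]
  m7 ⊆ 0-0111 [E]
  m23 ⊆ 0-0111 [E]
  m38 ⊆ 10-110 [E]
  m41 ⊆ 101001 [E]
  m46 ⊆ 1-1110,10-110
  m51 ⊆ 110011 [E]
  m53 ⊆ 110101 [E]
  m60 ⊆ 1111-0 [E]
  m62 ⊆ 1-1110,1111-0,11111-
  m63 ⊆ 11111- [E]
E = {0-0111, 000000, 10-110, 101001, 110011, 110101, 1111-0, 11111-}

8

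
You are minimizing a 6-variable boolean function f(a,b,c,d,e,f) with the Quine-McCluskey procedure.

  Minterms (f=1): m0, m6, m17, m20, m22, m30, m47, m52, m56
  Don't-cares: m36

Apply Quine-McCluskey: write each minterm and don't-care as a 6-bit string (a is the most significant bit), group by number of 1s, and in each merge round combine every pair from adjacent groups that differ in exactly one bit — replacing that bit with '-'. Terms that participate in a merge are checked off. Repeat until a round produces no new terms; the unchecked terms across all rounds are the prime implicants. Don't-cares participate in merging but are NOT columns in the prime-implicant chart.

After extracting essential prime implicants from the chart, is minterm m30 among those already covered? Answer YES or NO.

YES

[col 0] 000000, 000110*, 010001, 010100*, 010110*, 011110*, 100100*, 101111, 110100*, 111000
[col 1] -10100, 0-0110, 01-110, 0101-0, 1-0100
Prime implicants: -10100, 0-0110, 000000, 01-110, 010001, 0101-0, 1-0100, 101111, 111000
PI chart (minterm → PIs covering it):
  0 | 000000  (sole → essential)
  6 | 0-0110  (sole → essential)
  17 | 010001  (sole → essential)
  20 | -10100,0101-0
  22 | 0-0110,01-110,0101-0
  30 | 01-110  (sole → essential)
  47 | 101111  (sole → essential)
  52 | -10100,1-0100
  56 | 111000  (sole → essential)
Essential prime implicants: 0-0110, 000000, 01-110, 010001, 101111, 111000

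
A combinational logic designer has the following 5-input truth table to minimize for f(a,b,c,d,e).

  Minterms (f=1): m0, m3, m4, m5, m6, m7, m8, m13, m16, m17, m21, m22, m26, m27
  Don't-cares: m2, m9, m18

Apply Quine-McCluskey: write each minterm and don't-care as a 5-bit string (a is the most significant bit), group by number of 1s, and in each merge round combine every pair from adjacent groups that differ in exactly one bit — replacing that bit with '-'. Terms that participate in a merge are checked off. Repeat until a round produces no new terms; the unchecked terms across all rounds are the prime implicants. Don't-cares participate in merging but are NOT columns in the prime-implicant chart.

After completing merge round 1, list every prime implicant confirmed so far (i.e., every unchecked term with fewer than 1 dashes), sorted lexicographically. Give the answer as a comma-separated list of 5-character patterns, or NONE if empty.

NONE

[col 0] 00000*, 00010*, 00011*, 00100*, 00101*, 00110*, 00111*, 01000*, 01001*, 01101*, 10000*, 10001*, 10010*, 10101*, 10110*, 11010*, 11011*
[col 1] -0000*, -0010*, -0101, -0110*, 0-000, 0-101, 00-00*, 00-10*, 00-11*, 000-0*, 0001-*, 001-0*, 001-1*, 0010-*, 0011-*, 01-01, 0100-, 1-010, 10-01, 10-10*, 100-0*, 1000-, 1101-
[col 2] -0-10, -00-0, 00--0, 00-1-, 001--
Prime implicants: -0-10, -00-0, -0101, 0-000, 0-101, 00--0, 00-1-, 001--, 01-01, 0100-, 1-010, 10-01, 1000-, 1101-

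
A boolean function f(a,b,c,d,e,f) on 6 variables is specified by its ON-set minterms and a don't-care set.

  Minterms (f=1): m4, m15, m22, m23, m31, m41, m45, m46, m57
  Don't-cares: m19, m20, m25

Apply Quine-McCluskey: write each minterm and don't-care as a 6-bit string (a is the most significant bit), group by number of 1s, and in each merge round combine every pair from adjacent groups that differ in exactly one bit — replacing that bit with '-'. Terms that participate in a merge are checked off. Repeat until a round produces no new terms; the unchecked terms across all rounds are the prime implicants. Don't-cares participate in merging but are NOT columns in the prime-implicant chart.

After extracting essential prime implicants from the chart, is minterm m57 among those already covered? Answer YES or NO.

NO

Round 0: 000100✓ 001111✓ 010011✓ 010100✓ 010110✓ 010111✓ 011001✓ 011111✓ 101001✓ 101101✓ 101110 111001✓
Round 1: -11001 0-0100 0-1111 01-111 010-11 0101-0 01011- 1-1001 101-01
PIs = {-11001, 0-0100, 0-1111, 01-111, 010-11, 0101-0, 01011-, 1-1001, 101-01, 101110}
Coverage chart:
  m4: 0-0100 ←essential
  m15: 0-1111 ←essential
  m22: 0101-0,01011-
  m23: 01-111,010-11,01011-
  m31: 0-1111,01-111
  m41: 1-1001,101-01
  m45: 101-01 ←essential
  m46: 101110 ←essential
  m57: -11001,1-1001
Essential: 0-0100, 0-1111, 101-01, 101110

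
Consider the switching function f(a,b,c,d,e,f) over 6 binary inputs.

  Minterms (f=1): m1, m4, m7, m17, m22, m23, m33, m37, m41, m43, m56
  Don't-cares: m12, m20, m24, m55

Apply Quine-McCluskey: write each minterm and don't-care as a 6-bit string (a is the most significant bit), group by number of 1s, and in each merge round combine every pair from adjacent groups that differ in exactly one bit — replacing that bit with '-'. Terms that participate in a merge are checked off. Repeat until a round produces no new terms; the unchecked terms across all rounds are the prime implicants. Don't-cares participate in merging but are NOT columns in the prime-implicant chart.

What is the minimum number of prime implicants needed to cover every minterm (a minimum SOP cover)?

[col 0] 000001*, 000100*, 000111*, 001100*, 010001*, 010100*, 010110*, 010111*, 011000*, 100001*, 100101*, 101001*, 101011*, 110111*, 111000*
[col 1] -00001, -10111, -11000, 0-0001, 0-0100, 0-0111, 00-100, 0101-0, 01011-, 10-001, 100-01, 1010-1
Prime implicants: -00001, -10111, -11000, 0-0001, 0-0100, 0-0111, 00-100, 0101-0, 01011-, 10-001, 100-01, 1010-1
PI chart (minterm → PIs covering it):
  1 | -00001,0-0001
  4 | 0-0100,00-100
  7 | 0-0111  (sole → essential)
  17 | 0-0001  (sole → essential)
  22 | 0101-0,01011-
  23 | -10111,0-0111,01011-
  33 | -00001,10-001,100-01
  37 | 100-01  (sole → essential)
  41 | 10-001,1010-1
  43 | 1010-1  (sole → essential)
  56 | -11000  (sole → essential)
Essential prime implicants: -11000, 0-0001, 0-0111, 100-01, 1010-1
Petrick residual → 0-0100, 0101-0
Minimum SOP uses 7 PIs: bcd'e'f' + a'c'd'e'f + a'c'de'f' + a'c'def + a'bc'df' + ab'c'e'f + ab'cd'f

7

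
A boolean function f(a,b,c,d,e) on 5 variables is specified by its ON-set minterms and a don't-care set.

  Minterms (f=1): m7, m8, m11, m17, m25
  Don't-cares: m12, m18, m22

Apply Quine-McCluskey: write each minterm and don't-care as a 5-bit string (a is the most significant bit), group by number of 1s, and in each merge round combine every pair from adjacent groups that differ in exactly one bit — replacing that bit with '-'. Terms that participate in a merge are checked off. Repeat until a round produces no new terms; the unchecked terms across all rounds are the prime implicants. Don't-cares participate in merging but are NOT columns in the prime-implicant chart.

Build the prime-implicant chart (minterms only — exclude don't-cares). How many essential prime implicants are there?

4

size-2^0 implicants → 00111  01000(✓)  01011  01100(✓)  10001(✓)  10010(✓)  10110(✓)  11001(✓)
size-2^1 implicants → 01-00  1-001  10-10
Unchecked terms (primes): 00111, 01-00, 01011, 1-001, 10-10
Minterm coverage:
  m7 ⊆ 00111 [E]
  m8 ⊆ 01-00 [E]
  m11 ⊆ 01011 [E]
  m17 ⊆ 1-001 [E]
  m25 ⊆ 1-001 [E]
E = {00111, 01-00, 01011, 1-001}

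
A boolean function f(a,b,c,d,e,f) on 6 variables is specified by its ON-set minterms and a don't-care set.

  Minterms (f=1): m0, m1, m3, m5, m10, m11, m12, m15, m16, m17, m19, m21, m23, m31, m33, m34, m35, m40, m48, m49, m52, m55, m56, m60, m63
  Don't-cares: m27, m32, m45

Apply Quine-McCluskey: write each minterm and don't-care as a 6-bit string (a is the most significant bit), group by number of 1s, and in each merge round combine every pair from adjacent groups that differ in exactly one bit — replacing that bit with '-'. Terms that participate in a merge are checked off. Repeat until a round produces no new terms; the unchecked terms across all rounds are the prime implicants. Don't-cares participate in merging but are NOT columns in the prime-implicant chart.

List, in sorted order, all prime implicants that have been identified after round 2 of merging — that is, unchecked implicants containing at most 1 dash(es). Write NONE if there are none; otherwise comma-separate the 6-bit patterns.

size-2^0 implicants → 000000(✓)  000001(✓)  000011(✓)  000101(✓)  001010(✓)  001011(✓)  001100  001111(✓)  010000(✓)  010001(✓)  010011(✓)  010101(✓)  010111(✓)  011011(✓)  011111(✓)  100000(✓)  100001(✓)  100010(✓)  100011(✓)  101000(✓)  101101  110000(✓)  110001(✓)  110100(✓)  110111(✓)  111000(✓)  111100(✓)  111111(✓)
size-2^1 implicants → -00000(✓)  -00001(✓)  -00011(✓)  -10000(✓)  -10001(✓)  -10111(✓)  -11111(✓)  0-0000(✓)  0-0001(✓)  0-0011(✓)  0-0101(✓)  0-1011(✓)  0-1111(✓)  00-011(✓)  000-01(✓)  0000-1(✓)  00000-(✓)  001-11(✓)  00101-  01-011(✓)  01-111(✓)  010-01(✓)  010-11(✓)  0100-1(✓)  01000-(✓)  0101-1(✓)  011-11(✓)  1-0000(✓)  1-0001(✓)  1-1000(✓)  10-000(✓)  1000-0(✓)  1000-1(✓)  10000-(✓)  10001-(✓)  11-000(✓)  11-100(✓)  11-111(✓)  110-00(✓)  11000-(✓)  111-00(✓)
size-2^2 implicants → --0000(✓)  --0001(✓)  -000-1  -0000-(✓)  -1-111  -1000-(✓)  0--011  0-0-01  0-00-1  0-000-(✓)  0-1-11  01--11  010--1  1--000  1-000-(✓)  1000--  11--00
size-2^3 implicants → --000-
Unchecked terms (primes): --000-, -000-1, -1-111, 0--011, 0-0-01, 0-00-1, 0-1-11, 00101-, 001100, 01--11, 010--1, 1--000, 1000--, 101101, 11--00

00101-, 001100, 101101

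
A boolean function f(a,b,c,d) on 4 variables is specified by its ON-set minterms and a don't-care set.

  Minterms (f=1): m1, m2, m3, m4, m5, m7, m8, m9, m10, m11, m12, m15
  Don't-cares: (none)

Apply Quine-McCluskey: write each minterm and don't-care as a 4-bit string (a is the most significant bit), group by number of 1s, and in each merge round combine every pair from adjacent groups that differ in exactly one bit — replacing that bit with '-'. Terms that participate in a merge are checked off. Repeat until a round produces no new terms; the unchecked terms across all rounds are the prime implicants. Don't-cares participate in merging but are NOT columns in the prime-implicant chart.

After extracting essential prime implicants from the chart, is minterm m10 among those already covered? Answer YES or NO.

Round 0: 0001✓ 0010✓ 0011✓ 0100✓ 0101✓ 0111✓ 1000✓ 1001✓ 1010✓ 1011✓ 1100✓ 1111✓
Round 1: -001✓ -010✓ -011✓ -100 -111✓ 0-01✓ 0-11✓ 00-1✓ 001-✓ 01-1✓ 010- 1-00 1-11✓ 10-0✓ 10-1✓ 100-✓ 101-✓
Round 2: --11 -0-1 -01- 0--1 10--
PIs = {--11, -0-1, -01-, -100, 0--1, 010-, 1-00, 10--}
Coverage chart:
  m1: -0-1,0--1
  m2: -01- ←essential
  m3: --11,-0-1,-01-,0--1
  m4: -100,010-
  m5: 0--1,010-
  m7: --11,0--1
  m8: 1-00,10--
  m9: -0-1,10--
  m10: -01-,10--
  m11: --11,-0-1,-01-,10--
  m12: -100,1-00
  m15: --11 ←essential
Essential: --11, -01-

YES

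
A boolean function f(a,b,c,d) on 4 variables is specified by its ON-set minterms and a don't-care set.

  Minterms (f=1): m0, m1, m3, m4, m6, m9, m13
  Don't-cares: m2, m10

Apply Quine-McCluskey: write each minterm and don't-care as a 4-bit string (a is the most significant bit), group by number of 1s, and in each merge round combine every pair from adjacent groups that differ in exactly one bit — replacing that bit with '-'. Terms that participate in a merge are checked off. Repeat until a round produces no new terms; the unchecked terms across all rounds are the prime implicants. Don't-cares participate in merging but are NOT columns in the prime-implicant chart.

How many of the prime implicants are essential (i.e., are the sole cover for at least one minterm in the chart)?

3

[col 0] 0000*, 0001*, 0010*, 0011*, 0100*, 0110*, 1001*, 1010*, 1101*
[col 1] -001, -010, 0-00*, 0-10*, 00-0*, 00-1*, 000-*, 001-*, 01-0*, 1-01
[col 2] 0--0, 00--
Prime implicants: -001, -010, 0--0, 00--, 1-01
PI chart (minterm → PIs covering it):
  0 | 0--0,00--
  1 | -001,00--
  3 | 00--  (sole → essential)
  4 | 0--0  (sole → essential)
  6 | 0--0  (sole → essential)
  9 | -001,1-01
  13 | 1-01  (sole → essential)
Essential prime implicants: 0--0, 00--, 1-01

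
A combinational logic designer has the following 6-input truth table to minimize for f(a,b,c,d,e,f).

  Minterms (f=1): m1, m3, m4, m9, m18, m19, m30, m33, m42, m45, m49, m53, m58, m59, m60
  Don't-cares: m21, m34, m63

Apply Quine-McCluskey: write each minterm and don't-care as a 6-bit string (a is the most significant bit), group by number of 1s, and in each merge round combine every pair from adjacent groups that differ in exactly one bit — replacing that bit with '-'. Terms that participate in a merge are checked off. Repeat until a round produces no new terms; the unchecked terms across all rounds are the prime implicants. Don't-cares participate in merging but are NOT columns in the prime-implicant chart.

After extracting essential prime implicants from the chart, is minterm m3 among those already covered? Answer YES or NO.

[col 0] 000001*, 000011*, 000100, 001001*, 010010*, 010011*, 010101*, 011110, 100001*, 100010*, 101010*, 101101, 110001*, 110101*, 111010*, 111011*, 111100, 111111*
[col 1] -00001, -10101, 0-0011, 00-001, 0000-1, 01001-, 1-0001, 1-1010, 10-010, 110-01, 111-11, 11101-
Prime implicants: -00001, -10101, 0-0011, 00-001, 0000-1, 000100, 01001-, 011110, 1-0001, 1-1010, 10-010, 101101, 110-01, 111-11, 11101-, 111100
PI chart (minterm → PIs covering it):
  1 | -00001,00-001,0000-1
  3 | 0-0011,0000-1
  4 | 000100  (sole → essential)
  9 | 00-001  (sole → essential)
  18 | 01001-  (sole → essential)
  19 | 0-0011,01001-
  30 | 011110  (sole → essential)
  33 | -00001,1-0001
  42 | 1-1010,10-010
  45 | 101101  (sole → essential)
  49 | 1-0001,110-01
  53 | -10101,110-01
  58 | 1-1010,11101-
  59 | 111-11,11101-
  60 | 111100  (sole → essential)
Essential prime implicants: 00-001, 000100, 01001-, 011110, 101101, 111100

NO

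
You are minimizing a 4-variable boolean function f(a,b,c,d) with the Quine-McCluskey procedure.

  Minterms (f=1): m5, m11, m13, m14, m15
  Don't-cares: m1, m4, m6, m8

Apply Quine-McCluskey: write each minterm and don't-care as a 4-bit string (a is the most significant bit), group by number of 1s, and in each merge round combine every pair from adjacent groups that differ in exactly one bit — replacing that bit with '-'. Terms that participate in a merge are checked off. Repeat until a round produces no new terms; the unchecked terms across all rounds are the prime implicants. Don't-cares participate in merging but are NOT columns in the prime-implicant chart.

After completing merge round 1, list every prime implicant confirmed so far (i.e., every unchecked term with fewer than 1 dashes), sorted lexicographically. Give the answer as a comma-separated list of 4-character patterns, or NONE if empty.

1000

Round 0: 0001✓ 0100✓ 0101✓ 0110✓ 1000 1011✓ 1101✓ 1110✓ 1111✓
Round 1: -101 -110 0-01 01-0 010- 1-11 11-1 111-
PIs = {-101, -110, 0-01, 01-0, 010-, 1-11, 1000, 11-1, 111-}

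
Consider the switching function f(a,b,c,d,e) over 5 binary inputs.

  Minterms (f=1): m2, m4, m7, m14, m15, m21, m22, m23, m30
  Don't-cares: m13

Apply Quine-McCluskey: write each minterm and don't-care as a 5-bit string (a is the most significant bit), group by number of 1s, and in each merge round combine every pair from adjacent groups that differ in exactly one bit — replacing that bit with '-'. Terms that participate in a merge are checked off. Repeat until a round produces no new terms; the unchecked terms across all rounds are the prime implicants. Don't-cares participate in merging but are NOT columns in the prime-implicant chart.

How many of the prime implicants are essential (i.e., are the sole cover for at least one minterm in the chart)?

Round 0: 00010 00100 00111✓ 01101✓ 01110✓ 01111✓ 10101✓ 10110✓ 10111✓ 11110✓
Round 1: -0111 -1110 0-111 011-1 0111- 1-110 101-1 1011-
PIs = {-0111, -1110, 0-111, 00010, 00100, 011-1, 0111-, 1-110, 101-1, 1011-}
Coverage chart:
  m2: 00010 ←essential
  m4: 00100 ←essential
  m7: -0111,0-111
  m14: -1110,0111-
  m15: 0-111,011-1,0111-
  m21: 101-1 ←essential
  m22: 1-110,1011-
  m23: -0111,101-1,1011-
  m30: -1110,1-110
Essential: 00010, 00100, 101-1

3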